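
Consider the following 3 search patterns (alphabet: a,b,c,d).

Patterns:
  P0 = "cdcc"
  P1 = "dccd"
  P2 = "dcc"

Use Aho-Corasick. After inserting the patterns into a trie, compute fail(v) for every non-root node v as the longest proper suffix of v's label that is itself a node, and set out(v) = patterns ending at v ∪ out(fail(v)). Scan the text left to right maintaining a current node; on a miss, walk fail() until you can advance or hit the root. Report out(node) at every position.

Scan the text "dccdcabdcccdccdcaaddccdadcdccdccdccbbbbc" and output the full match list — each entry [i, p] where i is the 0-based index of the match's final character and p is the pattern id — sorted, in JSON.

Construct AC machine:
Trie (insert patterns):
  0='ε' goto c→1 d→5
  1='c' goto d→2
  2='cd' goto c→3
  3='cdc' goto c→4
  4='cdcc' goto ·  ←P0
  5='d' goto c→6
  6='dc' goto c→7
  7='dcc' goto d→8  ←P2
  8='dccd' goto ·  ←P1

BFS fail/out derivation:
  n1('c'): parent n0 fail=0; on 'c' 0 → fail=0;  out ∅∪∅=∅
  n5('d'): parent n0 fail=0; on 'd' 0 → fail=0;  out ∅∪∅=∅
  n2('cd'): parent n1 fail=0; on 'd' 0 → fail=5;  out ∅∪∅=∅
  n6('dc'): parent n5 fail=0; on 'c' 0 → fail=1;  out ∅∪∅=∅
  n3('cdc'): parent n2 fail=5; on 'c' 5 → fail=6;  out ∅∪∅=∅
  n7('dcc'): parent n6 fail=1; on 'c' 1→0 → fail=1;  out {2}∪∅={2}
  n4('cdcc'): parent n3 fail=6; on 'c' 6 → fail=7;  out {0}∪{2}={0,2}
  n8('dccd'): parent n7 fail=1; on 'd' 1 → fail=2;  out {1}∪∅={1}

Run:
[0] read 'd'  n0⇒n5
[1] read 'c'  n5⇒n6
[2] read 'c'  n6⇒n7  → match P2@[0:2]
[3] read 'd'  n7⇒n8  → match P1@[0:3]
[4] read 'c'  n8⇒n3 ·f
[5] read 'a'  n3⇒n0 ·f
[6] read 'b'  n0⇒n0
[7] read 'd'  n0⇒n5
[8] read 'c'  n5⇒n6
[9] read 'c'  n6⇒n7  → match P2@[7:9]
[10] read 'c'  n7⇒n1 ·f
[11] read 'd'  n1⇒n2
[12] read 'c'  n2⇒n3
[13] read 'c'  n3⇒n4  → match P0@[10:13],P2@[11:13]
[14] read 'd'  n4⇒n8 ·f  → match P1@[11:14]
[15] read 'c'  n8⇒n3 ·f
[16] read 'a'  n3⇒n0 ·f
[17] read 'a'  n0⇒n0
[18] read 'd'  n0⇒n5
[19] read 'd'  n5⇒n5 ·f
[20] read 'c'  n5⇒n6
[21] read 'c'  n6⇒n7  → match P2@[19:21]
[22] read 'd'  n7⇒n8  → match P1@[19:22]
[23] read 'a'  n8⇒n0 ·f
[24] read 'd'  n0⇒n5
[25] read 'c'  n5⇒n6
[26] read 'd'  n6⇒n2 ·f
[27] read 'c'  n2⇒n3
[28] read 'c'  n3⇒n4  → match P0@[25:28],P2@[26:28]
[29] read 'd'  n4⇒n8 ·f  → match P1@[26:29]
[30] read 'c'  n8⇒n3 ·f
[31] read 'c'  n3⇒n4  → match P0@[28:31],P2@[29:31]
[32] read 'd'  n4⇒n8 ·f  → match P1@[29:32]
[33] read 'c'  n8⇒n3 ·f
[34] read 'c'  n3⇒n4  → match P0@[31:34],P2@[32:34]
[35] read 'b'  n4⇒n0 ·f
[36] read 'b'  n0⇒n0
[37] read 'b'  n0⇒n0
[38] read 'b'  n0⇒n0
[39] read 'c'  n0⇒n1

Result: [[2,2],[3,1],[9,2],[13,0],[13,2],[14,1],[21,2],[22,1],[28,0],[28,2],[29,1],[31,0],[31,2],[32,1],[34,0],[34,2]]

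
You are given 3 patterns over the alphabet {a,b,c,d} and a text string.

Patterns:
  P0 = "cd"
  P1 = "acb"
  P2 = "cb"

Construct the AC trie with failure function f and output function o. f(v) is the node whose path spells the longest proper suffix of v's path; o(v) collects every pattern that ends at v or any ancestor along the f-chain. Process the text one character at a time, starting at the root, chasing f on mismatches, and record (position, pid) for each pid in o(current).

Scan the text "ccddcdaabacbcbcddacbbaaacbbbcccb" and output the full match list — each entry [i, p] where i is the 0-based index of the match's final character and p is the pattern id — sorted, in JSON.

Construct AC machine:
Trie (insert patterns):
  n0 'ε': a→3 c→1
  n1 'c': b→6 d→2
  n2 'cd': ·  ←P0
  n3 'a': c→4
  n4 'ac': b→5
  n5 'acb': ·  ←P1
  n6 'cb': ·  ←P2

BFS fail/out derivation:
  fail(1) 'c': from fail(0)=0 chase 'c': 0 ⇒ 0;  out=∅∪out(0)=∅
  fail(3) 'a': from fail(0)=0 chase 'a': 0 ⇒ 0;  out=∅∪out(0)=∅
  fail(2) 'cd': from fail(1)=0 chase 'd': 0 ⇒ 0;  out={0}∪out(0)={0}
  fail(4) 'ac': from fail(3)=0 chase 'c': 0 ⇒ 1;  out=∅∪out(1)=∅
  fail(6) 'cb': from fail(1)=0 chase 'b': 0 ⇒ 0;  out={2}∪out(0)={2}
  fail(5) 'acb': from fail(4)=1 chase 'b': 1 ⇒ 6;  out={1}∪out(6)={1,2}

Run:
pos 0 'c': at 1
pos 1 'c': at 1 (via fail)
pos 2 'd': at 2  ** P0@[1:2]
pos 3 'd': at 0 (via fail)
pos 4 'c': at 1
pos 5 'd': at 2  ** P0@[4:5]
pos 6 'a': at 3 (via fail)
pos 7 'a': at 3 (via fail)
pos 8 'b': at 0 (via fail)
pos 9 'a': at 3
pos 10 'c': at 4
pos 11 'b': at 5  ** P1@[9:11],P2@[10:11]
pos 12 'c': at 1 (via fail)
pos 13 'b': at 6  ** P2@[12:13]
pos 14 'c': at 1 (via fail)
pos 15 'd': at 2  ** P0@[14:15]
pos 16 'd': at 0 (via fail)
pos 17 'a': at 3
pos 18 'c': at 4
pos 19 'b': at 5  ** P1@[17:19],P2@[18:19]
pos 20 'b': at 0 (via fail)
pos 21 'a': at 3
pos 22 'a': at 3 (via fail)
pos 23 'a': at 3 (via fail)
pos 24 'c': at 4
pos 25 'b': at 5  ** P1@[23:25],P2@[24:25]
pos 26 'b': at 0 (via fail)
pos 27 'b': at 0
pos 28 'c': at 1
pos 29 'c': at 1 (via fail)
pos 30 'c': at 1 (via fail)
pos 31 'b': at 6  ** P2@[30:31]

Result: [[2,0],[5,0],[11,1],[11,2],[13,2],[15,0],[19,1],[19,2],[25,1],[25,2],[31,2]]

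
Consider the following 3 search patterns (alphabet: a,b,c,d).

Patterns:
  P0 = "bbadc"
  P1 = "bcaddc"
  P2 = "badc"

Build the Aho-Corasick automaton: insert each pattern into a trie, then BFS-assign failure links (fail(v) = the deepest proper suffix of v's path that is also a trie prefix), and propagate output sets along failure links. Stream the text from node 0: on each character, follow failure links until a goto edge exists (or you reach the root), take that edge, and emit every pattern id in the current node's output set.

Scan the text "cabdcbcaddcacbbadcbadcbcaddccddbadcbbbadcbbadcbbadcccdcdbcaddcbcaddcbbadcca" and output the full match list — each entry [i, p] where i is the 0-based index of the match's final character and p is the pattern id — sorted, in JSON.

Build automaton:
Trie (insert patterns):
  n0 'ε': b→1
  n1 'b': a→11 b→2 c→6
  n2 'bb': a→3
  n3 'bba': d→4
  n4 'bbad': c→5
  n5 'bbadc': ·  ←P0
  n6 'bc': a→7
  n7 'bca': d→8
  n8 'bcad': d→9
  n9 'bcadd': c→10
  n10 'bcaddc': ·  ←P1
  n11 'ba': d→12
  n12 'bad': c→13
  n13 'badc': ·  ←P2

BFS fail/out derivation:
  n1('b'): parent n0 fail=0; on 'b' 0 → fail=0;  out ∅∪∅=∅
  n2('bb'): parent n1 fail=0; on 'b' 0 → fail=1;  out ∅∪∅=∅
  n6('bc'): parent n1 fail=0; on 'c' 0 → fail=0;  out ∅∪∅=∅
  n11('ba'): parent n1 fail=0; on 'a' 0 → fail=0;  out ∅∪∅=∅
  n3('bba'): parent n2 fail=1; on 'a' 1 → fail=11;  out ∅∪∅=∅
  n7('bca'): parent n6 fail=0; on 'a' 0 → fail=0;  out ∅∪∅=∅
  n12('bad'): parent n11 fail=0; on 'd' 0 → fail=0;  out ∅∪∅=∅
  n4('bbad'): parent n3 fail=11; on 'd' 11 → fail=12;  out ∅∪∅=∅
  n8('bcad'): parent n7 fail=0; on 'd' 0 → fail=0;  out ∅∪∅=∅
  n13('badc'): parent n12 fail=0; on 'c' 0 → fail=0;  out {2}∪∅={2}
  n5('bbadc'): parent n4 fail=12; on 'c' 12 → fail=13;  out {0}∪{2}={0,2}
  n9('bcadd'): parent n8 fail=0; on 'd' 0 → fail=0;  out ∅∪∅=∅
  n10('bcaddc'): parent n9 fail=0; on 'c' 0 → fail=0;  out {1}∪∅={1}

Run:
pos 0 'c': at 0
pos 1 'a': at 0
pos 2 'b': at 1
pos 3 'd': at 0 ·f
pos 4 'c': at 0
pos 5 'b': at 1
pos 6 'c': at 6
pos 7 'a': at 7
pos 8 'd': at 8
pos 9 'd': at 9
pos 10 'c': at 10  → match P1@[5:10]
pos 11 'a': at 0 ·f
pos 12 'c': at 0
pos 13 'b': at 1
pos 14 'b': at 2
pos 15 'a': at 3
pos 16 'd': at 4
pos 17 'c': at 5  → match P0@[13:17],P2@[14:17]
pos 18 'b': at 1 ·f
pos 19 'a': at 11
pos 20 'd': at 12
pos 21 'c': at 13  → match P2@[18:21]
pos 22 'b': at 1 ·f
pos 23 'c': at 6
pos 24 'a': at 7
pos 25 'd': at 8
pos 26 'd': at 9
pos 27 'c': at 10  → match P1@[22:27]
pos 28 'c': at 0 ·f
pos 29 'd': at 0
pos 30 'd': at 0
pos 31 'b': at 1
pos 32 'a': at 11
pos 33 'd': at 12
pos 34 'c': at 13  → match P2@[31:34]
pos 35 'b': at 1 ·f
pos 36 'b': at 2
pos 37 'b': at 2 ·f
pos 38 'a': at 3
pos 39 'd': at 4
pos 40 'c': at 5  → match P0@[36:40],P2@[37:40]
pos 41 'b': at 1 ·f
pos 42 'b': at 2
pos 43 'a': at 3
pos 44 'd': at 4
pos 45 'c': at 5  → match P0@[41:45],P2@[42:45]
pos 46 'b': at 1 ·f
pos 47 'b': at 2
pos 48 'a': at 3
pos 49 'd': at 4
pos 50 'c': at 5  → match P0@[46:50],P2@[47:50]
pos 51 'c': at 0 ·f
pos 52 'c': at 0
pos 53 'd': at 0
pos 54 'c': at 0
pos 55 'd': at 0
pos 56 'b': at 1
pos 57 'c': at 6
pos 58 'a': at 7
pos 59 'd': at 8
pos 60 'd': at 9
pos 61 'c': at 10  → match P1@[56:61]
pos 62 'b': at 1 ·f
pos 63 'c': at 6
pos 64 'a': at 7
pos 65 'd': at 8
pos 66 'd': at 9
pos 67 'c': at 10  → match P1@[62:67]
pos 68 'b': at 1 ·f
pos 69 'b': at 2
pos 70 'a': at 3
pos 71 'd': at 4
pos 72 'c': at 5  → match P0@[68:72],P2@[69:72]
pos 73 'c': at 0 ·f
pos 74 'a': at 0

Matches: [[10,1],[17,0],[17,2],[21,2],[27,1],[34,2],[40,0],[40,2],[45,0],[45,2],[50,0],[50,2],[61,1],[67,1],[72,0],[72,2]]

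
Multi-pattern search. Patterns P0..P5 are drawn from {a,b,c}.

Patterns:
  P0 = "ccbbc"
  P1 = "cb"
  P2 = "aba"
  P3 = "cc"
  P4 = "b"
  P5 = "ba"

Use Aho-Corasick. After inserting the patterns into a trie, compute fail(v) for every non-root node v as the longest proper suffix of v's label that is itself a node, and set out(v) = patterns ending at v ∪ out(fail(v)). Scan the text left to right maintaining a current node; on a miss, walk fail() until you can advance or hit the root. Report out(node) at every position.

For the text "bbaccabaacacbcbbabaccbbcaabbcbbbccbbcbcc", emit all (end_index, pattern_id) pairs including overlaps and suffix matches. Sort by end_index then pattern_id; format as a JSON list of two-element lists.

Build:
Trie (insert patterns):
  n0 'ε': a→7 b→10 c→1
  n1 'c': b→6 c→2
  n2 'cc': b→3  [P3 ends]
  n3 'ccb': b→4
  n4 'ccbb': c→5
  n5 'ccbbc': ·  [P0 ends]
  n6 'cb': ·  [P1 ends]
  n7 'a': b→8
  n8 'ab': a→9
  n9 'aba': ·  [P2 ends]
  n10 'b': a→11  [P4 ends]
  n11 'ba': ·  [P5 ends]

Failure links (BFS by depth):
  fail(1) 'c': from fail(0)=0 chase 'c': 0 ⇒ 0;  out=∅∪out(0)=∅
  fail(7) 'a': from fail(0)=0 chase 'a': 0 ⇒ 0;  out=∅∪out(0)=∅
  fail(10) 'b': from fail(0)=0 chase 'b': 0 ⇒ 0;  out={4}∪out(0)={4}
  fail(2) 'cc': from fail(1)=0 chase 'c': 0 ⇒ 1;  out={3}∪out(1)={3}
  fail(6) 'cb': from fail(1)=0 chase 'b': 0 ⇒ 10;  out={1}∪out(10)={1,4}
  fail(8) 'ab': from fail(7)=0 chase 'b': 0 ⇒ 10;  out=∅∪out(10)={4}
  fail(11) 'ba': from fail(10)=0 chase 'a': 0 ⇒ 7;  out={5}∪out(7)={5}
  fail(3) 'ccb': from fail(2)=1 chase 'b': 1 ⇒ 6;  out=∅∪out(6)={1,4}
  fail(9) 'aba': from fail(8)=10 chase 'a': 10 ⇒ 11;  out={2}∪out(11)={2,5}
  fail(4) 'ccbb': from fail(3)=6 chase 'b': 6→10→0 ⇒ 10;  out=∅∪out(10)={4}
  fail(5) 'ccbbc': from fail(4)=10 chase 'c': 10→0 ⇒ 1;  out={0}∪out(1)={0}

Text stream:
i=0 'b': node 0→10  → match P4@[0:0]
i=1 'b': node 10→10 (via fail)  → match P4@[1:1]
i=2 'a': node 10→11  → match P5@[1:2]
i=3 'c': node 11→1 (via fail)
i=4 'c': node 1→2  → match P3@[3:4]
i=5 'a': node 2→7 (via fail)
i=6 'b': node 7→8  → match P4@[6:6]
i=7 'a': node 8→9  → match P2@[5:7],P5@[6:7]
i=8 'a': node 9→7 (via fail)
i=9 'c': node 7→1 (via fail)
i=10 'a': node 1→7 (via fail)
i=11 'c': node 7→1 (via fail)
i=12 'b': node 1→6  → match P1@[11:12],P4@[12:12]
i=13 'c': node 6→1 (via fail)
i=14 'b': node 1→6  → match P1@[13:14],P4@[14:14]
i=15 'b': node 6→10 (via fail)  → match P4@[15:15]
i=16 'a': node 10→11  → match P5@[15:16]
i=17 'b': node 11→8 (via fail)  → match P4@[17:17]
i=18 'a': node 8→9  → match P2@[16:18],P5@[17:18]
i=19 'c': node 9→1 (via fail)
i=20 'c': node 1→2  → match P3@[19:20]
i=21 'b': node 2→3  → match P1@[20:21],P4@[21:21]
i=22 'b': node 3→4  → match P4@[22:22]
i=23 'c': node 4→5  → match P0@[19:23]
i=24 'a': node 5→7 (via fail)
i=25 'a': node 7→7 (via fail)
i=26 'b': node 7→8  → match P4@[26:26]
i=27 'b': node 8→10 (via fail)  → match P4@[27:27]
i=28 'c': node 10→1 (via fail)
i=29 'b': node 1→6  → match P1@[28:29],P4@[29:29]
i=30 'b': node 6→10 (via fail)  → match P4@[30:30]
i=31 'b': node 10→10 (via fail)  → match P4@[31:31]
i=32 'c': node 10→1 (via fail)
i=33 'c': node 1→2  → match P3@[32:33]
i=34 'b': node 2→3  → match P1@[33:34],P4@[34:34]
i=35 'b': node 3→4  → match P4@[35:35]
i=36 'c': node 4→5  → match P0@[32:36]
i=37 'b': node 5→6 (via fail)  → match P1@[36:37],P4@[37:37]
i=38 'c': node 6→1 (via fail)
i=39 'c': node 1→2  → match P3@[38:39]

All matches (sorted): [[0,4],[1,4],[2,5],[4,3],[6,4],[7,2],[7,5],[12,1],[12,4],[14,1],[14,4],[15,4],[16,5],[17,4],[18,2],[18,5],[20,3],[21,1],[21,4],[22,4],[23,0],[26,4],[27,4],[29,1],[29,4],[30,4],[31,4],[33,3],[34,1],[34,4],[35,4],[36,0],[37,1],[37,4],[39,3]]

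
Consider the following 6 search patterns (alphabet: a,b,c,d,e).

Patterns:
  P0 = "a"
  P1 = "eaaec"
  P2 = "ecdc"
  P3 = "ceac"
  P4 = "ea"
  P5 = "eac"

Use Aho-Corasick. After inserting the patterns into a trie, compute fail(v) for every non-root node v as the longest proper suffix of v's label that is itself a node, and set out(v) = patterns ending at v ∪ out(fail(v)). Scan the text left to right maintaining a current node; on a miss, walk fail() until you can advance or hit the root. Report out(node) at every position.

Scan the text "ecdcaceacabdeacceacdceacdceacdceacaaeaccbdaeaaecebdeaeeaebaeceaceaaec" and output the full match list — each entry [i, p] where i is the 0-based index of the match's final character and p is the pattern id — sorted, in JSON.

Build automaton:
Trie (insert patterns):
  0='ε' goto a→1 c→10 e→2
  1='a' goto ·  ←P0
  2='e' goto a→3 c→7
  3='ea' goto a→4 c→14  ←P4
  4='eaa' goto e→5
  5='eaae' goto c→6
  6='eaaec' goto ·  ←P1
  7='ec' goto d→8
  8='ecd' goto c→9
  9='ecdc' goto ·  ←P2
  10='c' goto e→11
  11='ce' goto a→12
  12='cea' goto c→13
  13='ceac' goto ·  ←P3
  14='eac' goto ·  ←P5

Failure links (BFS by depth):
  n1('a'): parent n0 fail=0; on 'a' 0 → fail=0;  out {0}∪∅={0}
  n2('e'): parent n0 fail=0; on 'e' 0 → fail=0;  out ∅∪∅=∅
  n10('c'): parent n0 fail=0; on 'c' 0 → fail=0;  out ∅∪∅=∅
  n3('ea'): parent n2 fail=0; on 'a' 0 → fail=1;  out {4}∪{0}={0,4}
  n7('ec'): parent n2 fail=0; on 'c' 0 → fail=10;  out ∅∪∅=∅
  n11('ce'): parent n10 fail=0; on 'e' 0 → fail=2;  out ∅∪∅=∅
  n4('eaa'): parent n3 fail=1; on 'a' 1→0 → fail=1;  out ∅∪{0}={0}
  n8('ecd'): parent n7 fail=10; on 'd' 10→0 → fail=0;  out ∅∪∅=∅
  n12('cea'): parent n11 fail=2; on 'a' 2 → fail=3;  out ∅∪{0,4}={0,4}
  n14('eac'): parent n3 fail=1; on 'c' 1→0 → fail=10;  out {5}∪∅={5}
  n5('eaae'): parent n4 fail=1; on 'e' 1→0 → fail=2;  out ∅∪∅=∅
  n9('ecdc'): parent n8 fail=0; on 'c' 0 → fail=10;  out {2}∪∅={2}
  n13('ceac'): parent n12 fail=3; on 'c' 3 → fail=14;  out {3}∪{5}={3,5}
  n6('eaaec'): parent n5 fail=2; on 'c' 2 → fail=7;  out {1}∪∅={1}

Scan:
i=0 'e': node 0→2
i=1 'c': node 2→7
i=2 'd': node 7→8
i=3 'c': node 8→9  → match P2@[0:3]
i=4 'a': node 9→1 (fail-walked)  → match P0@[4:4]
i=5 'c': node 1→10 (fail-walked)
i=6 'e': node 10→11
i=7 'a': node 11→12  → match P0@[7:7],P4@[6:7]
i=8 'c': node 12→13  → match P3@[5:8],P5@[6:8]
i=9 'a': node 13→1 (fail-walked)  → match P0@[9:9]
i=10 'b': node 1→0 (fail-walked)
i=11 'd': node 0→0
i=12 'e': node 0→2
i=13 'a': node 2→3  → match P0@[13:13],P4@[12:13]
i=14 'c': node 3→14  → match P5@[12:14]
i=15 'c': node 14→10 (fail-walked)
i=16 'e': node 10→11
i=17 'a': node 11→12  → match P0@[17:17],P4@[16:17]
i=18 'c': node 12→13  → match P3@[15:18],P5@[16:18]
i=19 'd': node 13→0 (fail-walked)
i=20 'c': node 0→10
i=21 'e': node 10→11
i=22 'a': node 11→12  → match P0@[22:22],P4@[21:22]
i=23 'c': node 12→13  → match P3@[20:23],P5@[21:23]
i=24 'd': node 13→0 (fail-walked)
i=25 'c': node 0→10
i=26 'e': node 10→11
i=27 'a': node 11→12  → match P0@[27:27],P4@[26:27]
i=28 'c': node 12→13  → match P3@[25:28],P5@[26:28]
i=29 'd': node 13→0 (fail-walked)
i=30 'c': node 0→10
i=31 'e': node 10→11
i=32 'a': node 11→12  → match P0@[32:32],P4@[31:32]
i=33 'c': node 12→13  → match P3@[30:33],P5@[31:33]
i=34 'a': node 13→1 (fail-walked)  → match P0@[34:34]
i=35 'a': node 1→1 (fail-walked)  → match P0@[35:35]
i=36 'e': node 1→2 (fail-walked)
i=37 'a': node 2→3  → match P0@[37:37],P4@[36:37]
i=38 'c': node 3→14  → match P5@[36:38]
i=39 'c': node 14→10 (fail-walked)
i=40 'b': node 10→0 (fail-walked)
i=41 'd': node 0→0
i=42 'a': node 0→1  → match P0@[42:42]
i=43 'e': node 1→2 (fail-walked)
i=44 'a': node 2→3  → match P0@[44:44],P4@[43:44]
i=45 'a': node 3→4  → match P0@[45:45]
i=46 'e': node 4→5
i=47 'c': node 5→6  → match P1@[43:47]
i=48 'e': node 6→11 (fail-walked)
i=49 'b': node 11→0 (fail-walked)
i=50 'd': node 0→0
i=51 'e': node 0→2
i=52 'a': node 2→3  → match P0@[52:52],P4@[51:52]
i=53 'e': node 3→2 (fail-walked)
i=54 'e': node 2→2 (fail-walked)
i=55 'a': node 2→3  → match P0@[55:55],P4@[54:55]
i=56 'e': node 3→2 (fail-walked)
i=57 'b': node 2→0 (fail-walked)
i=58 'a': node 0→1  → match P0@[58:58]
i=59 'e': node 1→2 (fail-walked)
i=60 'c': node 2→7
i=61 'e': node 7→11 (fail-walked)
i=62 'a': node 11→12  → match P0@[62:62],P4@[61:62]
i=63 'c': node 12→13  → match P3@[60:63],P5@[61:63]
i=64 'e': node 13→11 (fail-walked)
i=65 'a': node 11→12  → match P0@[65:65],P4@[64:65]
i=66 'a': node 12→4 (fail-walked)  → match P0@[66:66]
i=67 'e': node 4→5
i=68 'c': node 5→6  → match P1@[64:68]

All matches (sorted): [[3,2],[4,0],[7,0],[7,4],[8,3],[8,5],[9,0],[13,0],[13,4],[14,5],[17,0],[17,4],[18,3],[18,5],[22,0],[22,4],[23,3],[23,5],[27,0],[27,4],[28,3],[28,5],[32,0],[32,4],[33,3],[33,5],[34,0],[35,0],[37,0],[37,4],[38,5],[42,0],[44,0],[44,4],[45,0],[47,1],[52,0],[52,4],[55,0],[55,4],[58,0],[62,0],[62,4],[63,3],[63,5],[65,0],[65,4],[66,0],[68,1]]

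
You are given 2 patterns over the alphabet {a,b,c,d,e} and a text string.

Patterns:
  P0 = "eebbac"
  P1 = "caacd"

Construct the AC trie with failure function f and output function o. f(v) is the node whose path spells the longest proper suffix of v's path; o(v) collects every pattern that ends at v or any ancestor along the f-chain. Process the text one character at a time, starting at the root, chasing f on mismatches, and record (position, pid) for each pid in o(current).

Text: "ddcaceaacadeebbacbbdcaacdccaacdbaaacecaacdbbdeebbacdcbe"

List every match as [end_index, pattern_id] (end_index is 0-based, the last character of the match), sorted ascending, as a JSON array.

Construct AC machine:
Trie (insert patterns):
  0='ε' goto c→7 e→1
  1='e' goto e→2
  2='ee' goto b→3
  3='eeb' goto b→4
  4='eebb' goto a→5
  5='eebba' goto c→6
  6='eebbac' goto ·  ←P0
  7='c' goto a→8
  8='ca' goto a→9
  9='caa' goto c→10
  10='caac' goto d→11
  11='caacd' goto ·  ←P1

Failure links (BFS by depth):
  fail(1) 'e': from fail(0)=0 chase 'e': 0 ⇒ 0;  out=∅∪out(0)=∅
  fail(7) 'c': from fail(0)=0 chase 'c': 0 ⇒ 0;  out=∅∪out(0)=∅
  fail(2) 'ee': from fail(1)=0 chase 'e': 0 ⇒ 1;  out=∅∪out(1)=∅
  fail(8) 'ca': from fail(7)=0 chase 'a': 0 ⇒ 0;  out=∅∪out(0)=∅
  fail(3) 'eeb': from fail(2)=1 chase 'b': 1→0 ⇒ 0;  out=∅∪out(0)=∅
  fail(9) 'caa': from fail(8)=0 chase 'a': 0 ⇒ 0;  out=∅∪out(0)=∅
  fail(4) 'eebb': from fail(3)=0 chase 'b': 0 ⇒ 0;  out=∅∪out(0)=∅
  fail(10) 'caac': from fail(9)=0 chase 'c': 0 ⇒ 7;  out=∅∪out(7)=∅
  fail(5) 'eebba': from fail(4)=0 chase 'a': 0 ⇒ 0;  out=∅∪out(0)=∅
  fail(11) 'caacd': from fail(10)=7 chase 'd': 7→0 ⇒ 0;  out={1}∪out(0)={1}
  fail(6) 'eebbac': from fail(5)=0 chase 'c': 0 ⇒ 7;  out={0}∪out(7)={0}

Scan:
[0] read 'd'  n0⇒n0
[1] read 'd'  n0⇒n0
[2] read 'c'  n0⇒n7
[3] read 'a'  n7⇒n8
[4] read 'c'  n8⇒n7 (via fail)
[5] read 'e'  n7⇒n1 (via fail)
[6] read 'a'  n1⇒n0 (via fail)
[7] read 'a'  n0⇒n0
[8] read 'c'  n0⇒n7
[9] read 'a'  n7⇒n8
[10] read 'd'  n8⇒n0 (via fail)
[11] read 'e'  n0⇒n1
[12] read 'e'  n1⇒n2
[13] read 'b'  n2⇒n3
[14] read 'b'  n3⇒n4
[15] read 'a'  n4⇒n5
[16] read 'c'  n5⇒n6  emit P0@[11:16]
[17] read 'b'  n6⇒n0 (via fail)
[18] read 'b'  n0⇒n0
[19] read 'd'  n0⇒n0
[20] read 'c'  n0⇒n7
[21] read 'a'  n7⇒n8
[22] read 'a'  n8⇒n9
[23] read 'c'  n9⇒n10
[24] read 'd'  n10⇒n11  emit P1@[20:24]
[25] read 'c'  n11⇒n7 (via fail)
[26] read 'c'  n7⇒n7 (via fail)
[27] read 'a'  n7⇒n8
[28] read 'a'  n8⇒n9
[29] read 'c'  n9⇒n10
[30] read 'd'  n10⇒n11  emit P1@[26:30]
[31] read 'b'  n11⇒n0 (via fail)
[32] read 'a'  n0⇒n0
[33] read 'a'  n0⇒n0
[34] read 'a'  n0⇒n0
[35] read 'c'  n0⇒n7
[36] read 'e'  n7⇒n1 (via fail)
[37] read 'c'  n1⇒n7 (via fail)
[38] read 'a'  n7⇒n8
[39] read 'a'  n8⇒n9
[40] read 'c'  n9⇒n10
[41] read 'd'  n10⇒n11  emit P1@[37:41]
[42] read 'b'  n11⇒n0 (via fail)
[43] read 'b'  n0⇒n0
[44] read 'd'  n0⇒n0
[45] read 'e'  n0⇒n1
[46] read 'e'  n1⇒n2
[47] read 'b'  n2⇒n3
[48] read 'b'  n3⇒n4
[49] read 'a'  n4⇒n5
[50] read 'c'  n5⇒n6  emit P0@[45:50]
[51] read 'd'  n6⇒n0 (via fail)
[52] read 'c'  n0⇒n7
[53] read 'b'  n7⇒n0 (via fail)
[54] read 'e'  n0⇒n1

All matches (sorted): [[16,0],[24,1],[30,1],[41,1],[50,0]]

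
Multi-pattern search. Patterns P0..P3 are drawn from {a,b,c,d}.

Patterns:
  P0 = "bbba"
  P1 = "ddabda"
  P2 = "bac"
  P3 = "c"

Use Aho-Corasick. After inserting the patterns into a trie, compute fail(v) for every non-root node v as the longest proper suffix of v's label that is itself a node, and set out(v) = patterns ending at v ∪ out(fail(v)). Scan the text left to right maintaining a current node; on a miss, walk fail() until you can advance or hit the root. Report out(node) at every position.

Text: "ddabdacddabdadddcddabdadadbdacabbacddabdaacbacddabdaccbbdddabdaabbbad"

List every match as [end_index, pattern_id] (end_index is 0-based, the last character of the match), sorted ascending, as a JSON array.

Build automaton:
Trie (insert patterns):
  n0 'ε': b→1 c→13 d→5
  n1 'b': a→11 b→2
  n2 'bb': b→3
  n3 'bbb': a→4
  n4 'bbba': ·  [P0 ends]
  n5 'd': d→6
  n6 'dd': a→7
  n7 'dda': b→8
  n8 'ddab': d→9
  n9 'ddabd': a→10
  n10 'ddabda': ·  [P1 ends]
  n11 'ba': c→12
  n12 'bac': ·  [P2 ends]
  n13 'c': ·  [P3 ends]

Failure links (BFS by depth):
  fail(1) 'b': from fail(0)=0 chase 'b': 0 ⇒ 0;  out=∅∪out(0)=∅
  fail(5) 'd': from fail(0)=0 chase 'd': 0 ⇒ 0;  out=∅∪out(0)=∅
  fail(13) 'c': from fail(0)=0 chase 'c': 0 ⇒ 0;  out={3}∪out(0)={3}
  fail(2) 'bb': from fail(1)=0 chase 'b': 0 ⇒ 1;  out=∅∪out(1)=∅
  fail(6) 'dd': from fail(5)=0 chase 'd': 0 ⇒ 5;  out=∅∪out(5)=∅
  fail(11) 'ba': from fail(1)=0 chase 'a': 0 ⇒ 0;  out=∅∪out(0)=∅
  fail(3) 'bbb': from fail(2)=1 chase 'b': 1 ⇒ 2;  out=∅∪out(2)=∅
  fail(7) 'dda': from fail(6)=5 chase 'a': 5→0 ⇒ 0;  out=∅∪out(0)=∅
  fail(12) 'bac': from fail(11)=0 chase 'c': 0 ⇒ 13;  out={2}∪out(13)={2,3}
  fail(4) 'bbba': from fail(3)=2 chase 'a': 2→1 ⇒ 11;  out={0}∪out(11)={0}
  fail(8) 'ddab': from fail(7)=0 chase 'b': 0 ⇒ 1;  out=∅∪out(1)=∅
  fail(9) 'ddabd': from fail(8)=1 chase 'd': 1→0 ⇒ 5;  out=∅∪out(5)=∅
  fail(10) 'ddabda': from fail(9)=5 chase 'a': 5→0 ⇒ 0;  out={1}∪out(0)={1}

Scan:
i=0 'd': node 0→5
i=1 'd': node 5→6
i=2 'a': node 6→7
i=3 'b': node 7→8
i=4 'd': node 8→9
i=5 'a': node 9→10  → match P1@[0:5]
i=6 'c': node 10→13 (fail-walked)  → match P3@[6:6]
i=7 'd': node 13→5 (fail-walked)
i=8 'd': node 5→6
i=9 'a': node 6→7
i=10 'b': node 7→8
i=11 'd': node 8→9
i=12 'a': node 9→10  → match P1@[7:12]
i=13 'd': node 10→5 (fail-walked)
i=14 'd': node 5→6
i=15 'd': node 6→6 (fail-walked)
i=16 'c': node 6→13 (fail-walked)  → match P3@[16:16]
i=17 'd': node 13→5 (fail-walked)
i=18 'd': node 5→6
i=19 'a': node 6→7
i=20 'b': node 7→8
i=21 'd': node 8→9
i=22 'a': node 9→10  → match P1@[17:22]
i=23 'd': node 10→5 (fail-walked)
i=24 'a': node 5→0 (fail-walked)
i=25 'd': node 0→5
i=26 'b': node 5→1 (fail-walked)
i=27 'd': node 1→5 (fail-walked)
i=28 'a': node 5→0 (fail-walked)
i=29 'c': node 0→13  → match P3@[29:29]
i=30 'a': node 13→0 (fail-walked)
i=31 'b': node 0→1
i=32 'b': node 1→2
i=33 'a': node 2→11 (fail-walked)
i=34 'c': node 11→12  → match P2@[32:34],P3@[34:34]
i=35 'd': node 12→5 (fail-walked)
i=36 'd': node 5→6
i=37 'a': node 6→7
i=38 'b': node 7→8
i=39 'd': node 8→9
i=40 'a': node 9→10  → match P1@[35:40]
i=41 'a': node 10→0 (fail-walked)
i=42 'c': node 0→13  → match P3@[42:42]
i=43 'b': node 13→1 (fail-walked)
i=44 'a': node 1→11
i=45 'c': node 11→12  → match P2@[43:45],P3@[45:45]
i=46 'd': node 12→5 (fail-walked)
i=47 'd': node 5→6
i=48 'a': node 6→7
i=49 'b': node 7→8
i=50 'd': node 8→9
i=51 'a': node 9→10  → match P1@[46:51]
i=52 'c': node 10→13 (fail-walked)  → match P3@[52:52]
i=53 'c': node 13→13 (fail-walked)  → match P3@[53:53]
i=54 'b': node 13→1 (fail-walked)
i=55 'b': node 1→2
i=56 'd': node 2→5 (fail-walked)
i=57 'd': node 5→6
i=58 'd': node 6→6 (fail-walked)
i=59 'a': node 6→7
i=60 'b': node 7→8
i=61 'd': node 8→9
i=62 'a': node 9→10  → match P1@[57:62]
i=63 'a': node 10→0 (fail-walked)
i=64 'b': node 0→1
i=65 'b': node 1→2
i=66 'b': node 2→3
i=67 'a': node 3→4  → match P0@[64:67]
i=68 'd': node 4→5 (fail-walked)

Result: [[5,1],[6,3],[12,1],[16,3],[22,1],[29,3],[34,2],[34,3],[40,1],[42,3],[45,2],[45,3],[51,1],[52,3],[53,3],[62,1],[67,0]]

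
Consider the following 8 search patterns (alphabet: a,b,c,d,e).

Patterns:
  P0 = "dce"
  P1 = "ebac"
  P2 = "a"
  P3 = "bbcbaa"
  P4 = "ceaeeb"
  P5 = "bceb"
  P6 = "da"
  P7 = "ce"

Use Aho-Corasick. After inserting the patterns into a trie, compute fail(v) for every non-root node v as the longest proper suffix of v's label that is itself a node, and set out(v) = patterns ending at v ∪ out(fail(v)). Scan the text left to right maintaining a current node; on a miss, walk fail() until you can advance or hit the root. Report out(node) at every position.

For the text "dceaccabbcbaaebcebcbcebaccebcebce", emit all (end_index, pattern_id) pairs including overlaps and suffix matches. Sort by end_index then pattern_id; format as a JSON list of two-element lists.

Construct AC machine:
Trie (insert patterns):
  n0 'ε': a→8 b→9 c→15 d→1 e→4
  n1 'd': a→24 c→2
  n2 'dc': e→3
  n3 'dce': ·  [P0 ends]
  n4 'e': b→5
  n5 'eb': a→6
  n6 'eba': c→7
  n7 'ebac': ·  [P1 ends]
  n8 'a': ·  [P2 ends]
  n9 'b': b→10 c→21
  n10 'bb': c→11
  n11 'bbc': b→12
  n12 'bbcb': a→13
  n13 'bbcba': a→14
  n14 'bbcbaa': ·  [P3 ends]
  n15 'c': e→16
  n16 'ce': a→17  [P7 ends]
  n17 'cea': e→18
  n18 'ceae': e→19
  n19 'ceaee': b→20
  n20 'ceaeeb': ·  [P4 ends]
  n21 'bc': e→22
  n22 'bce': b→23
  n23 'bceb': ·  [P5 ends]
  n24 'da': ·  [P6 ends]

BFS fail/out derivation:
  fail(1) 'd': from fail(0)=0 chase 'd': 0 ⇒ 0;  out=∅∪out(0)=∅
  fail(4) 'e': from fail(0)=0 chase 'e': 0 ⇒ 0;  out=∅∪out(0)=∅
  fail(8) 'a': from fail(0)=0 chase 'a': 0 ⇒ 0;  out={2}∪out(0)={2}
  fail(9) 'b': from fail(0)=0 chase 'b': 0 ⇒ 0;  out=∅∪out(0)=∅
  fail(15) 'c': from fail(0)=0 chase 'c': 0 ⇒ 0;  out=∅∪out(0)=∅
  fail(2) 'dc': from fail(1)=0 chase 'c': 0 ⇒ 15;  out=∅∪out(15)=∅
  fail(5) 'eb': from fail(4)=0 chase 'b': 0 ⇒ 9;  out=∅∪out(9)=∅
  fail(10) 'bb': from fail(9)=0 chase 'b': 0 ⇒ 9;  out=∅∪out(9)=∅
  fail(16) 'ce': from fail(15)=0 chase 'e': 0 ⇒ 4;  out={7}∪out(4)={7}
  fail(21) 'bc': from fail(9)=0 chase 'c': 0 ⇒ 15;  out=∅∪out(15)=∅
  fail(24) 'da': from fail(1)=0 chase 'a': 0 ⇒ 8;  out={6}∪out(8)={2,6}
  fail(3) 'dce': from fail(2)=15 chase 'e': 15 ⇒ 16;  out={0}∪out(16)={0,7}
  fail(6) 'eba': from fail(5)=9 chase 'a': 9→0 ⇒ 8;  out=∅∪out(8)={2}
  fail(11) 'bbc': from fail(10)=9 chase 'c': 9 ⇒ 21;  out=∅∪out(21)=∅
  fail(17) 'cea': from fail(16)=4 chase 'a': 4→0 ⇒ 8;  out=∅∪out(8)={2}
  fail(22) 'bce': from fail(21)=15 chase 'e': 15 ⇒ 16;  out=∅∪out(16)={7}
  fail(7) 'ebac': from fail(6)=8 chase 'c': 8→0 ⇒ 15;  out={1}∪out(15)={1}
  fail(12) 'bbcb': from fail(11)=21 chase 'b': 21→15→0 ⇒ 9;  out=∅∪out(9)=∅
  fail(18) 'ceae': from fail(17)=8 chase 'e': 8→0 ⇒ 4;  out=∅∪out(4)=∅
  fail(23) 'bceb': from fail(22)=16 chase 'b': 16→4 ⇒ 5;  out={5}∪out(5)={5}
  fail(13) 'bbcba': from fail(12)=9 chase 'a': 9→0 ⇒ 8;  out=∅∪out(8)={2}
  fail(19) 'ceaee': from fail(18)=4 chase 'e': 4→0 ⇒ 4;  out=∅∪out(4)=∅
  fail(14) 'bbcbaa': from fail(13)=8 chase 'a': 8→0 ⇒ 8;  out={3}∪out(8)={2,3}
  fail(20) 'ceaeeb': from fail(19)=4 chase 'b': 4 ⇒ 5;  out={4}∪out(5)={4}

Scan:
pos 0 'd': at 1
pos 1 'c': at 2
pos 2 'e': at 3  ** P0@[0:2],P7@[1:2]
pos 3 'a': at 17 ·f  ** P2@[3:3]
pos 4 'c': at 15 ·f
pos 5 'c': at 15 ·f
pos 6 'a': at 8 ·f  ** P2@[6:6]
pos 7 'b': at 9 ·f
pos 8 'b': at 10
pos 9 'c': at 11
pos 10 'b': at 12
pos 11 'a': at 13  ** P2@[11:11]
pos 12 'a': at 14  ** P2@[12:12],P3@[7:12]
pos 13 'e': at 4 ·f
pos 14 'b': at 5
pos 15 'c': at 21 ·f
pos 16 'e': at 22  ** P7@[15:16]
pos 17 'b': at 23  ** P5@[14:17]
pos 18 'c': at 21 ·f
pos 19 'b': at 9 ·f
pos 20 'c': at 21
pos 21 'e': at 22  ** P7@[20:21]
pos 22 'b': at 23  ** P5@[19:22]
pos 23 'a': at 6 ·f  ** P2@[23:23]
pos 24 'c': at 7  ** P1@[21:24]
pos 25 'c': at 15 ·f
pos 26 'e': at 16  ** P7@[25:26]
pos 27 'b': at 5 ·f
pos 28 'c': at 21 ·f
pos 29 'e': at 22  ** P7@[28:29]
pos 30 'b': at 23  ** P5@[27:30]
pos 31 'c': at 21 ·f
pos 32 'e': at 22  ** P7@[31:32]

Result: [[2,0],[2,7],[3,2],[6,2],[11,2],[12,2],[12,3],[16,7],[17,5],[21,7],[22,5],[23,2],[24,1],[26,7],[29,7],[30,5],[32,7]]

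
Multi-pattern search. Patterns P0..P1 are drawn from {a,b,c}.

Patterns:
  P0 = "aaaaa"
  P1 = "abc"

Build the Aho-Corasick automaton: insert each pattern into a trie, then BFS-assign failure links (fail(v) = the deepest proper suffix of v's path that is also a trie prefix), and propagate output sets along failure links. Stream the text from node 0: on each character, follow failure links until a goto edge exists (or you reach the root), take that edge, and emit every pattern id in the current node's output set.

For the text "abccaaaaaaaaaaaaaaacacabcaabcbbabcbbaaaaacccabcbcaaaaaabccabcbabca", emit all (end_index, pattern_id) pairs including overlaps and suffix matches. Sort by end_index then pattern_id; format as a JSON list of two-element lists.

Construct AC machine:
Trie (insert patterns):
  0='ε' goto a→1
  1='a' goto a→2 b→6
  2='aa' goto a→3
  3='aaa' goto a→4
  4='aaaa' goto a→5
  5='aaaaa' goto ·  [P0 ends]
  6='ab' goto c→7
  7='abc' goto ·  [P1 ends]

Failure links (BFS by depth):
  fail(1) 'a': from fail(0)=0 chase 'a': 0 ⇒ 0;  out=∅∪out(0)=∅
  fail(2) 'aa': from fail(1)=0 chase 'a': 0 ⇒ 1;  out=∅∪out(1)=∅
  fail(6) 'ab': from fail(1)=0 chase 'b': 0 ⇒ 0;  out=∅∪out(0)=∅
  fail(3) 'aaa': from fail(2)=1 chase 'a': 1 ⇒ 2;  out=∅∪out(2)=∅
  fail(7) 'abc': from fail(6)=0 chase 'c': 0 ⇒ 0;  out={1}∪out(0)={1}
  fail(4) 'aaaa': from fail(3)=2 chase 'a': 2 ⇒ 3;  out=∅∪out(3)=∅
  fail(5) 'aaaaa': from fail(4)=3 chase 'a': 3 ⇒ 4;  out={0}∪out(4)={0}

Scan:
[0] read 'a'  n0⇒n1
[1] read 'b'  n1⇒n6
[2] read 'c'  n6⇒n7  → match P1@[0:2]
[3] read 'c'  n7⇒n0 (fail-walked)
[4] read 'a'  n0⇒n1
[5] read 'a'  n1⇒n2
[6] read 'a'  n2⇒n3
[7] read 'a'  n3⇒n4
[8] read 'a'  n4⇒n5  → match P0@[4:8]
[9] read 'a'  n5⇒n5 (fail-walked)  → match P0@[5:9]
[10] read 'a'  n5⇒n5 (fail-walked)  → match P0@[6:10]
[11] read 'a'  n5⇒n5 (fail-walked)  → match P0@[7:11]
[12] read 'a'  n5⇒n5 (fail-walked)  → match P0@[8:12]
[13] read 'a'  n5⇒n5 (fail-walked)  → match P0@[9:13]
[14] read 'a'  n5⇒n5 (fail-walked)  → match P0@[10:14]
[15] read 'a'  n5⇒n5 (fail-walked)  → match P0@[11:15]
[16] read 'a'  n5⇒n5 (fail-walked)  → match P0@[12:16]
[17] read 'a'  n5⇒n5 (fail-walked)  → match P0@[13:17]
[18] read 'a'  n5⇒n5 (fail-walked)  → match P0@[14:18]
[19] read 'c'  n5⇒n0 (fail-walked)
[20] read 'a'  n0⇒n1
[21] read 'c'  n1⇒n0 (fail-walked)
[22] read 'a'  n0⇒n1
[23] read 'b'  n1⇒n6
[24] read 'c'  n6⇒n7  → match P1@[22:24]
[25] read 'a'  n7⇒n1 (fail-walked)
[26] read 'a'  n1⇒n2
[27] read 'b'  n2⇒n6 (fail-walked)
[28] read 'c'  n6⇒n7  → match P1@[26:28]
[29] read 'b'  n7⇒n0 (fail-walked)
[30] read 'b'  n0⇒n0
[31] read 'a'  n0⇒n1
[32] read 'b'  n1⇒n6
[33] read 'c'  n6⇒n7  → match P1@[31:33]
[34] read 'b'  n7⇒n0 (fail-walked)
[35] read 'b'  n0⇒n0
[36] read 'a'  n0⇒n1
[37] read 'a'  n1⇒n2
[38] read 'a'  n2⇒n3
[39] read 'a'  n3⇒n4
[40] read 'a'  n4⇒n5  → match P0@[36:40]
[41] read 'c'  n5⇒n0 (fail-walked)
[42] read 'c'  n0⇒n0
[43] read 'c'  n0⇒n0
[44] read 'a'  n0⇒n1
[45] read 'b'  n1⇒n6
[46] read 'c'  n6⇒n7  → match P1@[44:46]
[47] read 'b'  n7⇒n0 (fail-walked)
[48] read 'c'  n0⇒n0
[49] read 'a'  n0⇒n1
[50] read 'a'  n1⇒n2
[51] read 'a'  n2⇒n3
[52] read 'a'  n3⇒n4
[53] read 'a'  n4⇒n5  → match P0@[49:53]
[54] read 'a'  n5⇒n5 (fail-walked)  → match P0@[50:54]
[55] read 'b'  n5⇒n6 (fail-walked)
[56] read 'c'  n6⇒n7  → match P1@[54:56]
[57] read 'c'  n7⇒n0 (fail-walked)
[58] read 'a'  n0⇒n1
[59] read 'b'  n1⇒n6
[60] read 'c'  n6⇒n7  → match P1@[58:60]
[61] read 'b'  n7⇒n0 (fail-walked)
[62] read 'a'  n0⇒n1
[63] read 'b'  n1⇒n6
[64] read 'c'  n6⇒n7  → match P1@[62:64]
[65] read 'a'  n7⇒n1 (fail-walked)

Result: [[2,1],[8,0],[9,0],[10,0],[11,0],[12,0],[13,0],[14,0],[15,0],[16,0],[17,0],[18,0],[24,1],[28,1],[33,1],[40,0],[46,1],[53,0],[54,0],[56,1],[60,1],[64,1]]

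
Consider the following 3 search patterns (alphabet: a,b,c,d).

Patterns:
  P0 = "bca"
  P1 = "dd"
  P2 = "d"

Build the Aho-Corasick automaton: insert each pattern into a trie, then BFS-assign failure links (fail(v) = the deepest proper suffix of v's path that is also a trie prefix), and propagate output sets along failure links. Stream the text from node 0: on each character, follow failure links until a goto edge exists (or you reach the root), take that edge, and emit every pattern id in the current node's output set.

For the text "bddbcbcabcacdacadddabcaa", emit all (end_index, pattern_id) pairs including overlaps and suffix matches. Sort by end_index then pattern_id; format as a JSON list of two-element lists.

Build automaton:
Trie (insert patterns):
  n0 'ε': b→1 d→4
  n1 'b': c→2
  n2 'bc': a→3
  n3 'bca': ·  ←P0
  n4 'd': d→5  ←P2
  n5 'dd': ·  ←P1

BFS fail/out derivation:
  n1('b'): parent n0 fail=0; on 'b' 0 → fail=0;  out ∅∪∅=∅
  n4('d'): parent n0 fail=0; on 'd' 0 → fail=0;  out {2}∪∅={2}
  n2('bc'): parent n1 fail=0; on 'c' 0 → fail=0;  out ∅∪∅=∅
  n5('dd'): parent n4 fail=0; on 'd' 0 → fail=4;  out {1}∪{2}={1,2}
  n3('bca'): parent n2 fail=0; on 'a' 0 → fail=0;  out {0}∪∅={0}

Run:
i=0 'b': node 0→1
i=1 'd': node 1→4 ·f  → match P2@[1:1]
i=2 'd': node 4→5  → match P1@[1:2],P2@[2:2]
i=3 'b': node 5→1 ·f
i=4 'c': node 1→2
i=5 'b': node 2→1 ·f
i=6 'c': node 1→2
i=7 'a': node 2→3  → match P0@[5:7]
i=8 'b': node 3→1 ·f
i=9 'c': node 1→2
i=10 'a': node 2→3  → match P0@[8:10]
i=11 'c': node 3→0 ·f
i=12 'd': node 0→4  → match P2@[12:12]
i=13 'a': node 4→0 ·f
i=14 'c': node 0→0
i=15 'a': node 0→0
i=16 'd': node 0→4  → match P2@[16:16]
i=17 'd': node 4→5  → match P1@[16:17],P2@[17:17]
i=18 'd': node 5→5 ·f  → match P1@[17:18],P2@[18:18]
i=19 'a': node 5→0 ·f
i=20 'b': node 0→1
i=21 'c': node 1→2
i=22 'a': node 2→3  → match P0@[20:22]
i=23 'a': node 3→0 ·f

Result: [[1,2],[2,1],[2,2],[7,0],[10,0],[12,2],[16,2],[17,1],[17,2],[18,1],[18,2],[22,0]]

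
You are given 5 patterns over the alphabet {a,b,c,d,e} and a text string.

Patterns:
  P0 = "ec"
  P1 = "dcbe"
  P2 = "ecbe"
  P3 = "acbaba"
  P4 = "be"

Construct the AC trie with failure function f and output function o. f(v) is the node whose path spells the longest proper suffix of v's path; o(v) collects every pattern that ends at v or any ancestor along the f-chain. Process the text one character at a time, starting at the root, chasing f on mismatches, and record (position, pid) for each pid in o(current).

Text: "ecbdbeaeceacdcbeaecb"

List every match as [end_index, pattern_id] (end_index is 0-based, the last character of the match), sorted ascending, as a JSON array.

Build automaton:
Trie nodes:
  n0 'ε': a→9 b→15 d→3 e→1
  n1 'e': c→2
  n2 'ec': b→7  [P0 ends]
  n3 'd': c→4
  n4 'dc': b→5
  n5 'dcb': e→6
  n6 'dcbe': ·  [P1 ends]
  n7 'ecb': e→8
  n8 'ecbe': ·  [P2 ends]
  n9 'a': c→10
  n10 'ac': b→11
  n11 'acb': a→12
  n12 'acba': b→13
  n13 'acbab': a→14
  n14 'acbaba': ·  [P3 ends]
  n15 'b': e→16
  n16 'be': ·  [P4 ends]

Failure links (BFS by depth):
  n1('e'): parent n0 fail=0; on 'e' 0 → fail=0;  out ∅∪∅=∅
  n3('d'): parent n0 fail=0; on 'd' 0 → fail=0;  out ∅∪∅=∅
  n9('a'): parent n0 fail=0; on 'a' 0 → fail=0;  out ∅∪∅=∅
  n15('b'): parent n0 fail=0; on 'b' 0 → fail=0;  out ∅∪∅=∅
  n2('ec'): parent n1 fail=0; on 'c' 0 → fail=0;  out {0}∪∅={0}
  n4('dc'): parent n3 fail=0; on 'c' 0 → fail=0;  out ∅∪∅=∅
  n10('ac'): parent n9 fail=0; on 'c' 0 → fail=0;  out ∅∪∅=∅
  n16('be'): parent n15 fail=0; on 'e' 0 → fail=1;  out {4}∪∅={4}
  n5('dcb'): parent n4 fail=0; on 'b' 0 → fail=15;  out ∅∪∅=∅
  n7('ecb'): parent n2 fail=0; on 'b' 0 → fail=15;  out ∅∪∅=∅
  n11('acb'): parent n10 fail=0; on 'b' 0 → fail=15;  out ∅∪∅=∅
  n6('dcbe'): parent n5 fail=15; on 'e' 15 → fail=16;  out {1}∪{4}={1,4}
  n8('ecbe'): parent n7 fail=15; on 'e' 15 → fail=16;  out {2}∪{4}={2,4}
  n12('acba'): parent n11 fail=15; on 'a' 15→0 → fail=9;  out ∅∪∅=∅
  n13('acbab'): parent n12 fail=9; on 'b' 9→0 → fail=15;  out ∅∪∅=∅
  n14('acbaba'): parent n13 fail=15; on 'a' 15→0 → fail=9;  out {3}∪∅={3}

Scan:
[0] read 'e'  n0⇒n1
[1] read 'c'  n1⇒n2  emit P0@[0:1]
[2] read 'b'  n2⇒n7
[3] read 'd'  n7⇒n3 (via fail)
[4] read 'b'  n3⇒n15 (via fail)
[5] read 'e'  n15⇒n16  emit P4@[4:5]
[6] read 'a'  n16⇒n9 (via fail)
[7] read 'e'  n9⇒n1 (via fail)
[8] read 'c'  n1⇒n2  emit P0@[7:8]
[9] read 'e'  n2⇒n1 (via fail)
[10] read 'a'  n1⇒n9 (via fail)
[11] read 'c'  n9⇒n10
[12] read 'd'  n10⇒n3 (via fail)
[13] read 'c'  n3⇒n4
[14] read 'b'  n4⇒n5
[15] read 'e'  n5⇒n6  emit P1@[12:15],P4@[14:15]
[16] read 'a'  n6⇒n9 (via fail)
[17] read 'e'  n9⇒n1 (via fail)
[18] read 'c'  n1⇒n2  emit P0@[17:18]
[19] read 'b'  n2⇒n7

Result: [[1,0],[5,4],[8,0],[15,1],[15,4],[18,0]]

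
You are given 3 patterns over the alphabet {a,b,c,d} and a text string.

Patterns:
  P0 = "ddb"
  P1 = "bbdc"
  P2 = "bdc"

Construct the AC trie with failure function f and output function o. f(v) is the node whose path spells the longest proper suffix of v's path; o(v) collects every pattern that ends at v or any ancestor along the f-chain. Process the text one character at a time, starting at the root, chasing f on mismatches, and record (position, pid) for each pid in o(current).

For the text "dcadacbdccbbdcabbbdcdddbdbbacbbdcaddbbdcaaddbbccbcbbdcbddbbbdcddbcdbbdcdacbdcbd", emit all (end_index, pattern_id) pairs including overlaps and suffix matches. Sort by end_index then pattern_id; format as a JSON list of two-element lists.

Build automaton:
Trie (insert patterns):
  0='ε' goto b→4 d→1
  1='d' goto d→2
  2='dd' goto b→3
  3='ddb' goto ·  ←P0
  4='b' goto b→5 d→8
  5='bb' goto d→6
  6='bbd' goto c→7
  7='bbdc' goto ·  ←P1
  8='bd' goto c→9
  9='bdc' goto ·  ←P2

Failure links (BFS by depth):
  fail(1) 'd': from fail(0)=0 chase 'd': 0 ⇒ 0;  out=∅∪out(0)=∅
  fail(4) 'b': from fail(0)=0 chase 'b': 0 ⇒ 0;  out=∅∪out(0)=∅
  fail(2) 'dd': from fail(1)=0 chase 'd': 0 ⇒ 1;  out=∅∪out(1)=∅
  fail(5) 'bb': from fail(4)=0 chase 'b': 0 ⇒ 4;  out=∅∪out(4)=∅
  fail(8) 'bd': from fail(4)=0 chase 'd': 0 ⇒ 1;  out=∅∪out(1)=∅
  fail(3) 'ddb': from fail(2)=1 chase 'b': 1→0 ⇒ 4;  out={0}∪out(4)={0}
  fail(6) 'bbd': from fail(5)=4 chase 'd': 4 ⇒ 8;  out=∅∪out(8)=∅
  fail(9) 'bdc': from fail(8)=1 chase 'c': 1→0 ⇒ 0;  out={2}∪out(0)={2}
  fail(7) 'bbdc': from fail(6)=8 chase 'c': 8 ⇒ 9;  out={1}∪out(9)={1,2}

Scan:
pos 0 'd': at 1
pos 1 'c': at 0 (fail-walked)
pos 2 'a': at 0
pos 3 'd': at 1
pos 4 'a': at 0 (fail-walked)
pos 5 'c': at 0
pos 6 'b': at 4
pos 7 'd': at 8
pos 8 'c': at 9  ** P2@[6:8]
pos 9 'c': at 0 (fail-walked)
pos 10 'b': at 4
pos 11 'b': at 5
pos 12 'd': at 6
pos 13 'c': at 7  ** P1@[10:13],P2@[11:13]
pos 14 'a': at 0 (fail-walked)
pos 15 'b': at 4
pos 16 'b': at 5
pos 17 'b': at 5 (fail-walked)
pos 18 'd': at 6
pos 19 'c': at 7  ** P1@[16:19],P2@[17:19]
pos 20 'd': at 1 (fail-walked)
pos 21 'd': at 2
pos 22 'd': at 2 (fail-walked)
pos 23 'b': at 3  ** P0@[21:23]
pos 24 'd': at 8 (fail-walked)
pos 25 'b': at 4 (fail-walked)
pos 26 'b': at 5
pos 27 'a': at 0 (fail-walked)
pos 28 'c': at 0
pos 29 'b': at 4
pos 30 'b': at 5
pos 31 'd': at 6
pos 32 'c': at 7  ** P1@[29:32],P2@[30:32]
pos 33 'a': at 0 (fail-walked)
pos 34 'd': at 1
pos 35 'd': at 2
pos 36 'b': at 3  ** P0@[34:36]
pos 37 'b': at 5 (fail-walked)
pos 38 'd': at 6
pos 39 'c': at 7  ** P1@[36:39],P2@[37:39]
pos 40 'a': at 0 (fail-walked)
pos 41 'a': at 0
pos 42 'd': at 1
pos 43 'd': at 2
pos 44 'b': at 3  ** P0@[42:44]
pos 45 'b': at 5 (fail-walked)
pos 46 'c': at 0 (fail-walked)
pos 47 'c': at 0
pos 48 'b': at 4
pos 49 'c': at 0 (fail-walked)
pos 50 'b': at 4
pos 51 'b': at 5
pos 52 'd': at 6
pos 53 'c': at 7  ** P1@[50:53],P2@[51:53]
pos 54 'b': at 4 (fail-walked)
pos 55 'd': at 8
pos 56 'd': at 2 (fail-walked)
pos 57 'b': at 3  ** P0@[55:57]
pos 58 'b': at 5 (fail-walked)
pos 59 'b': at 5 (fail-walked)
pos 60 'd': at 6
pos 61 'c': at 7  ** P1@[58:61],P2@[59:61]
pos 62 'd': at 1 (fail-walked)
pos 63 'd': at 2
pos 64 'b': at 3  ** P0@[62:64]
pos 65 'c': at 0 (fail-walked)
pos 66 'd': at 1
pos 67 'b': at 4 (fail-walked)
pos 68 'b': at 5
pos 69 'd': at 6
pos 70 'c': at 7  ** P1@[67:70],P2@[68:70]
pos 71 'd': at 1 (fail-walked)
pos 72 'a': at 0 (fail-walked)
pos 73 'c': at 0
pos 74 'b': at 4
pos 75 'd': at 8
pos 76 'c': at 9  ** P2@[74:76]
pos 77 'b': at 4 (fail-walked)
pos 78 'd': at 8

All matches (sorted): [[8,2],[13,1],[13,2],[19,1],[19,2],[23,0],[32,1],[32,2],[36,0],[39,1],[39,2],[44,0],[53,1],[53,2],[57,0],[61,1],[61,2],[64,0],[70,1],[70,2],[76,2]]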